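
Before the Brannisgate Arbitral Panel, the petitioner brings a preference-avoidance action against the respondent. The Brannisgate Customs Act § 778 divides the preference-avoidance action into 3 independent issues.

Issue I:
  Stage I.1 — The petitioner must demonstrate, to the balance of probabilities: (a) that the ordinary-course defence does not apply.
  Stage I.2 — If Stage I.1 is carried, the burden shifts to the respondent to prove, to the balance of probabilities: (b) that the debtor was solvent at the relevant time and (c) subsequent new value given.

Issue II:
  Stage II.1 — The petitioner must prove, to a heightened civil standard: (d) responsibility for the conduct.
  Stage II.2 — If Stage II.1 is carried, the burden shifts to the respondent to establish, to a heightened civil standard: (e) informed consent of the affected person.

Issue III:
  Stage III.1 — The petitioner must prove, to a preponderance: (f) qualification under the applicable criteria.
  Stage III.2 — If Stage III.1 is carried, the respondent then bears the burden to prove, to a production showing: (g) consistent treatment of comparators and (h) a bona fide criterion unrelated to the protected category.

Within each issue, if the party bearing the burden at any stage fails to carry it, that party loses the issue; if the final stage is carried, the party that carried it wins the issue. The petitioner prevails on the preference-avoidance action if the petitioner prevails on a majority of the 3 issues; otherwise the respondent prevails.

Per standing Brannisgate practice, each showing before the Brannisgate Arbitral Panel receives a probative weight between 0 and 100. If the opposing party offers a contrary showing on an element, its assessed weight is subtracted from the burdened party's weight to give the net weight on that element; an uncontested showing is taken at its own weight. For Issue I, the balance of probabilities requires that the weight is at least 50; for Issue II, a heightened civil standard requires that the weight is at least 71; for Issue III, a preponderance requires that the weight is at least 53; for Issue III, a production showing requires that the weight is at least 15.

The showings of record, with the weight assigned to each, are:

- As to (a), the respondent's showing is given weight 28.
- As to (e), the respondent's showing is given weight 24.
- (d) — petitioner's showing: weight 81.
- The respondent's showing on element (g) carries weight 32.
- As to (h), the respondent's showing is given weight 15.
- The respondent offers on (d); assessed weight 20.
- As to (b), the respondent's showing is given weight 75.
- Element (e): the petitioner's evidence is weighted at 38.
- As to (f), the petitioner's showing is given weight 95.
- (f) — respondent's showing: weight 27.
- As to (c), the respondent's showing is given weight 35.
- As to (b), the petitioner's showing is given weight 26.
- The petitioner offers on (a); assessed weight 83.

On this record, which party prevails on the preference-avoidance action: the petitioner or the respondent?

— Issue I —
At Stage I.1 the petitioner must meet the balance of probabilities (weight is at least 50): on (a) the weight is 83 less the opposing 28 gives net 55, ≥ 50, so (a) meets the standard.
  Stage I.1 carried; the burden shifts to the respondent.
At Stage I.2 the respondent must meet the balance of probabilities (weight is at least 50): on (b) the weight is 75 less the opposing 26 gives net 49, < 50, so (b) does not meet the standard; on (c) the weight is 35, < 50, so (c) does not meet the standard.
  Not every element is met, so the respondent fails to carry Stage I.2.
The analysis ends at Stage I.2; the petitioner prevails on this issue.
— Issue II —
At Stage II.1 the petitioner must meet a heightened civil standard (weight is at least 71): on (d) the weight is 81 less the opposing 20 gives net 61, < 71, so (d) does not meet the standard.
  Not every element is met, so the petitioner fails to carry Stage II.1.
So the respondent prevails on this issue.
— Issue III —
At Stage III.1 the petitioner must meet a preponderance (weight is at least 53): on (f) the weight is 95 less the opposing 27 gives net 68, which does reach 53, so (f) meets the standard.
  Stage III.1 carried; the burden shifts to the respondent.
At Stage III.2 the respondent must meet a production showing (weight is at least 15): on (g) the weight is 32, which does reach 15, so (g) meets the standard; on (h) the weight is 15, ≥ 15, so (h) meets the standard.
  Stage III.2 carried; the final stage is satisfied.
Every stage carried; the respondent prevails on this issue.
Per-issue: Issue I → petitioner; Issue II → respondent; Issue III → respondent. The petitioner must prevail on a majority of issues; overall, the respondent prevails.

respondent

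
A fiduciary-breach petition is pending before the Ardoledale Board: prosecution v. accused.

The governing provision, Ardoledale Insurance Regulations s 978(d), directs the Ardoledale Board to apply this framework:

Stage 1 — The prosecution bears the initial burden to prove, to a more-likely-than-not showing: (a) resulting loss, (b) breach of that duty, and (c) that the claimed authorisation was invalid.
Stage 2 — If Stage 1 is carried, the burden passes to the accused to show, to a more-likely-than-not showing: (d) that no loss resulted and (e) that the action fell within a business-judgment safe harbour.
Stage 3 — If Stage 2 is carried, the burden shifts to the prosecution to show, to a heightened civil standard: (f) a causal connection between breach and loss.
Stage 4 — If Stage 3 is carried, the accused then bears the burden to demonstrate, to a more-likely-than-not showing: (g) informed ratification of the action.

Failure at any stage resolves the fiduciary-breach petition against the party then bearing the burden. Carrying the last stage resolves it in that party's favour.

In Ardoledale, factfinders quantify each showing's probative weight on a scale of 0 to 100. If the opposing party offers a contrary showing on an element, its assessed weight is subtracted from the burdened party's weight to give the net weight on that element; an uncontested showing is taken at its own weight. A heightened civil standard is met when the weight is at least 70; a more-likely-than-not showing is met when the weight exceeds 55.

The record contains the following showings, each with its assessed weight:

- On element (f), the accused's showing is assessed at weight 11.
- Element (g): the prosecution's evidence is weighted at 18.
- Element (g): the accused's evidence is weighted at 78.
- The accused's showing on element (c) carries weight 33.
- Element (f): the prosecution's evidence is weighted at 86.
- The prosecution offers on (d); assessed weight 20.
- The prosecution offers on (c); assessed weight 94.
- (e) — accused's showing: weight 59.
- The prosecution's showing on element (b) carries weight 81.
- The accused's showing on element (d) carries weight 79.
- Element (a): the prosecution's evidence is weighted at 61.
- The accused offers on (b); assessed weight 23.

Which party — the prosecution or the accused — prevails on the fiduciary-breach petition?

accused

Stage 1 (prosecution, a more-likely-than-not showing, weight exceeds 55): (a) 61 > 55 — meets; (b) net 81−23=58 > 55 — meets; (c) net 94−33=61 > 55 — meets.
  All elements met. The burden passes to the accused.
Stage 2 (accused, a more-likely-than-not showing, weight exceeds 55): (d) net 79−20=59 > 55 — meets; (e) 59 > 55 — meets.
  All elements met. The burden passes to the prosecution.
Stage 3 (prosecution, a heightened civil standard, weight is at least 70): (f) net 86−11=75 ≥ 70 — meets.
  Stage 3 is satisfied; the onus moves to the accused.
Stage 4 (accused, a more-likely-than-not showing, weight exceeds 55): (g) net 78−18=60 > 55 — meets.
  The accused carries the last stage.
All stages carried — the accused prevails.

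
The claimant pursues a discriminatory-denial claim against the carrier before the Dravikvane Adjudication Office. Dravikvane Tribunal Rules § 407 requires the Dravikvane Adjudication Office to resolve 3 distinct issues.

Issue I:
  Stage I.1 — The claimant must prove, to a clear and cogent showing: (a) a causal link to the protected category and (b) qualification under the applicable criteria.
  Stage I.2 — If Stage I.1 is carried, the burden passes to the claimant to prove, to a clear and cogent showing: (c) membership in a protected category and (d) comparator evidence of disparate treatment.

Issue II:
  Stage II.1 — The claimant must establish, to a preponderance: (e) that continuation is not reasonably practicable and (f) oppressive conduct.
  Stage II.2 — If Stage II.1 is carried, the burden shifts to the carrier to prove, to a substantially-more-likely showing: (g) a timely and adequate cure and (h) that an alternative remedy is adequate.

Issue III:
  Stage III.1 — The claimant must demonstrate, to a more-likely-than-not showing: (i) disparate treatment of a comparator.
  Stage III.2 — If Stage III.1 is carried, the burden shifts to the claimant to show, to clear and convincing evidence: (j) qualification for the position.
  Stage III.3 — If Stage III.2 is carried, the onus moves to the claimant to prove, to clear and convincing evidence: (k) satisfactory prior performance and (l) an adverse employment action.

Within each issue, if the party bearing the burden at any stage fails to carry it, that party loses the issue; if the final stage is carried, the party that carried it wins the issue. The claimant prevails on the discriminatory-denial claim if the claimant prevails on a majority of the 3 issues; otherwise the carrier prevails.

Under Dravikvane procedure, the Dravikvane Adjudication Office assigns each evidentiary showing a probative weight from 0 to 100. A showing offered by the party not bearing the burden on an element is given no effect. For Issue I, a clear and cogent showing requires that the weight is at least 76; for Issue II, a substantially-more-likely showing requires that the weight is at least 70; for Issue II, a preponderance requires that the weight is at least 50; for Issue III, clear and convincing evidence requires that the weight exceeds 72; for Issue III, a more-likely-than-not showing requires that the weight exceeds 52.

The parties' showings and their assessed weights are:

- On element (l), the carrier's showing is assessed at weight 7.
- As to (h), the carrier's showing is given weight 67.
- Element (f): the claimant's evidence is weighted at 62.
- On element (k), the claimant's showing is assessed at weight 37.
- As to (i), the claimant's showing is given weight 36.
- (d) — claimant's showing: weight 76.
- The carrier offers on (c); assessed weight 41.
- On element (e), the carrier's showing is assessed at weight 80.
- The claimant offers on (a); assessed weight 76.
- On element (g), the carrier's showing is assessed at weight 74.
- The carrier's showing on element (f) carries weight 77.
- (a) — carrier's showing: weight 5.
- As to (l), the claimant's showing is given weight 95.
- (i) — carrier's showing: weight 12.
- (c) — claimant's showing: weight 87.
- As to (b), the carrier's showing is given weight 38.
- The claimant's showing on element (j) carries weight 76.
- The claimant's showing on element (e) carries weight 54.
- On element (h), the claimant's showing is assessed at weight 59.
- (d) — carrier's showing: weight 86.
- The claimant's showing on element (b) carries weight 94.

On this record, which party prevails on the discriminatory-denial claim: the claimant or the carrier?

claimant

— Issue I —
At Stage I.1 the claimant must meet a clear and cogent showing (weight is at least 76): on (a) the weight is 76 (the carrier's 5 is given no effect), which does reach 76, so (a) meets the standard; on (b) the weight is 94 (the carrier's 38 is given no effect), ≥ 76, so (b) meets the standard.
  All elements met. The claimant retains the burden for Stage I.2.
At Stage I.2 the claimant must meet a clear and cogent showing (weight is at least 76): on (c) the weight is 87 (the carrier's 41 is given no effect), which does reach 76, so (c) meets the standard; on (d) the weight is 76 (the carrier's 86 is given no effect), ≥ 76, so (d) meets the standard.
  Stage I.2 carried; the final stage is satisfied.
Every stage carried; the claimant prevails on this issue.
— Issue II —
Stage II.1 — burden on claimant; standard: a preponderance (weight is at least 50).
    (e): 54 (carrier's 80 disregarded) ≥ 50 [met]
    (f): 62 (carrier's 77 disregarded) ≥ 50 [met]
  Stage II.1 is satisfied; the onus moves to the carrier.
Stage II.2 — burden on carrier; standard: a substantially-more-likely showing (weight is at least 70).
    (g): 74 ≥ 70 [met]
    (h): 67 (claimant's 59 disregarded) < 70 [not met]
  The carrier does not carry Stage II.2.
The claimant prevails on this issue.
— Issue III —
Stage III.1 (claimant, a more-likely-than-not showing, weight exceeds 52): (i) 36 (carrier's 12 disregarded) ≤ 52 — fails.
  Not every element is met, so the claimant fails to carry Stage III.1.
The carrier prevails on this issue.
Per-issue: Issue I → claimant; Issue II → claimant; Issue III → carrier. The claimant must prevail on a majority of issues; overall, the claimant prevails.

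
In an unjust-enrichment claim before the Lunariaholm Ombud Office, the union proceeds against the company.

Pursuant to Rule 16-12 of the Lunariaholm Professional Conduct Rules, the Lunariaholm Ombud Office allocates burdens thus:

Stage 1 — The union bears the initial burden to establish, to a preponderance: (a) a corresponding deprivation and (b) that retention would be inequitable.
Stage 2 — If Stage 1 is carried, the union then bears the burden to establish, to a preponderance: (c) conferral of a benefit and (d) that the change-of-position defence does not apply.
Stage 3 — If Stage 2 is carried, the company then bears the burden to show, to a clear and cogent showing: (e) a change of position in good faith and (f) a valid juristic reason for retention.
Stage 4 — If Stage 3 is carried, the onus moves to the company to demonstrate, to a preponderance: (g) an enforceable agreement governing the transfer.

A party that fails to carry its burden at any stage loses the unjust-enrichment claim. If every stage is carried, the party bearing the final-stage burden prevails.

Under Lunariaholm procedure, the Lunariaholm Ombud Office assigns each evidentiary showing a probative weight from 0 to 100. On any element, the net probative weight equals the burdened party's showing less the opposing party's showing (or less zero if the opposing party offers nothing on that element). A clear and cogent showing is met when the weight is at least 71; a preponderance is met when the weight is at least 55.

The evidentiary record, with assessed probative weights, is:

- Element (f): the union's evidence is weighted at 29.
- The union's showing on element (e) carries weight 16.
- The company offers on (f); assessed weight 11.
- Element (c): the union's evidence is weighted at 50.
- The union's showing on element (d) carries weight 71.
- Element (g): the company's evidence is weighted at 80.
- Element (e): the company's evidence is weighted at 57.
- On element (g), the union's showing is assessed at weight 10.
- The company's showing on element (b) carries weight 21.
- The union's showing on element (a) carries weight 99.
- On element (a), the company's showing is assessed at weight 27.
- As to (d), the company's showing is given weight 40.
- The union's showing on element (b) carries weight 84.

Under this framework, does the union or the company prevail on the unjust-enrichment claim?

Stage 1 (union, a preponderance, weight is at least 55): (a) net 99−27=72 ≥ 55 — meets; (b) net 84−21=63 ≥ 55 — meets.
  All elements met. The union retains the burden for Stage 2.
Stage 2 (union, a preponderance, weight is at least 55): (c) 50 < 55 — fails; (d) net 71−40=31 < 55 — fails.
  Not every element is met, so the union fails to carry Stage 2.
So the company prevails.

company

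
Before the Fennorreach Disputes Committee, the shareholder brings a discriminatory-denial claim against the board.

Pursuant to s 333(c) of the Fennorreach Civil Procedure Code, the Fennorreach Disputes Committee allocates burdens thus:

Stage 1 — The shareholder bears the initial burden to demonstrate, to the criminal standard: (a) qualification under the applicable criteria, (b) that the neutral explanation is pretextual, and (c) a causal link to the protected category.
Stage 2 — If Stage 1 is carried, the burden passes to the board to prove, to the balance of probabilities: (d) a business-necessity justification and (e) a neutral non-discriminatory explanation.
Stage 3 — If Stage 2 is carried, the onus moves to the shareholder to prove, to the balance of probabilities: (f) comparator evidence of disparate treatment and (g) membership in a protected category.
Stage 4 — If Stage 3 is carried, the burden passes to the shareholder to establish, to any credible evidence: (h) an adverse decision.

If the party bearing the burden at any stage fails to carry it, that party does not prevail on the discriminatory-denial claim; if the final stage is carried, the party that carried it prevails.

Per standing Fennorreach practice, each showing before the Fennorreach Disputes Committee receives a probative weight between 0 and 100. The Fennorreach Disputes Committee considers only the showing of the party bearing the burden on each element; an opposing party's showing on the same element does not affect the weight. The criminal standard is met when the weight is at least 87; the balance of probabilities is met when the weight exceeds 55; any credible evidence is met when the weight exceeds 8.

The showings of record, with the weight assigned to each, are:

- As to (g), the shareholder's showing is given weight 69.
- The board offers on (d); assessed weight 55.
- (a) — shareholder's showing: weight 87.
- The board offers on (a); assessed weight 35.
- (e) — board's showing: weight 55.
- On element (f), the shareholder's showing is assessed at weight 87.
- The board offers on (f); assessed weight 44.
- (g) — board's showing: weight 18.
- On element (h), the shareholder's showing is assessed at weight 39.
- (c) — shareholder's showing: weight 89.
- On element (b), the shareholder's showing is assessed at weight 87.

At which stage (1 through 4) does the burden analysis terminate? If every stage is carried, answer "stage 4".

Stage 1 (shareholder, the criminal standard, weight is at least 87): (a) 87 (board's 35 disregarded) ≥ 87 — meets; (b) 87 ≥ 87 — meets; (c) 89 ≥ 87 — meets.
  Stage 1 carried; the burden shifts to the board.
Stage 2 (board, the balance of probabilities, weight exceeds 55): (d) 55 ≤ 55 — fails; (e) 55 ≤ 55 — fails.
  Stage 2 not carried; the board fails its burden.
So the shareholder prevails.

stage 2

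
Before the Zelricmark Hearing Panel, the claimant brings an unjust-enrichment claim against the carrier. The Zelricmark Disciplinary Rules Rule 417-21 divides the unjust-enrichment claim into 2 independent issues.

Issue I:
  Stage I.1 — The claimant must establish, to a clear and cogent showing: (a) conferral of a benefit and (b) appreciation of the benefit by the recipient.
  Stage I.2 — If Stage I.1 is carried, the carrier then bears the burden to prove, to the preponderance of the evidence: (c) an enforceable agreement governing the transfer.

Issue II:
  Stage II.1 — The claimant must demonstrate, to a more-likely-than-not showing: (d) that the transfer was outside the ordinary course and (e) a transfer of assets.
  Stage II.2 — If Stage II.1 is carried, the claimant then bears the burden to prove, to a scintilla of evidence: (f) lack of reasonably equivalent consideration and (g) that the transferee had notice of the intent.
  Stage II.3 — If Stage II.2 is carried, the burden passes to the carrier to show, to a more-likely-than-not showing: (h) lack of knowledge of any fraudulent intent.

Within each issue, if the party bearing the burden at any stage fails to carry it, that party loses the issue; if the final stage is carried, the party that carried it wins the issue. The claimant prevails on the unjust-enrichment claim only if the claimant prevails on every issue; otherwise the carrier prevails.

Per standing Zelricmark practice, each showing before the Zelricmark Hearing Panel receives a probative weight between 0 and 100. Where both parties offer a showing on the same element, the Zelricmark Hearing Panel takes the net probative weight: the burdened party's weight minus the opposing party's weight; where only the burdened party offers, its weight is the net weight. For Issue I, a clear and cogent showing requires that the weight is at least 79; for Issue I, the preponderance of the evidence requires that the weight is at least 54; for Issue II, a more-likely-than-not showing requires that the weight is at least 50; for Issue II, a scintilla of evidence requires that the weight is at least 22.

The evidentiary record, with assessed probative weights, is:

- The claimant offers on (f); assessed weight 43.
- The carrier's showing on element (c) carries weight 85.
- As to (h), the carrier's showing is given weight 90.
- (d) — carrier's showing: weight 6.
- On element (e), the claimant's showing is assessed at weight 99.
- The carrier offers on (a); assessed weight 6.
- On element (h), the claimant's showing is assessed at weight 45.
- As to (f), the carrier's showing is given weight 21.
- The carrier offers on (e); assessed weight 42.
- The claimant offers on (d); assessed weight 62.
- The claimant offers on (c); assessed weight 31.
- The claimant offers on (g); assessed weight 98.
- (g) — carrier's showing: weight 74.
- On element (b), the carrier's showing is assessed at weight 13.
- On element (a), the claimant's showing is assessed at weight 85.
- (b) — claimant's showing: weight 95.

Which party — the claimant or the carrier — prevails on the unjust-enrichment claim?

— Issue I —
Stage I.1 — burden on claimant; standard: a clear and cogent showing (weight is at least 79).
    (a): 85 − 6 = 79 ≥ 79 [met]
    (b): 95 − 13 = 82 ≥ 79 [met]
  Stage I.1 is satisfied; the onus moves to the carrier.
Stage I.2 — burden on carrier; standard: the preponderance of the evidence (weight is at least 54).
    (c): 85 − 31 = 54 ≥ 54 [met]
  Stage I.2 carried; the final stage is satisfied.
With every stage satisfied, the carrier prevails on this issue.
— Issue II —
Stage II.1 — burden on claimant; standard: a more-likely-than-not showing (weight is at least 50).
    (d): 62 − 6 = 56 ≥ 50 [met]
    (e): 99 − 42 = 57 ≥ 50 [met]
  Stage II.1 carried; the burden remains with the claimant.
Stage II.2 — burden on claimant; standard: a scintilla of evidence (weight is at least 22).
    (f): 43 − 21 = 22 ≥ 22 [met]
    (g): 98 − 74 = 24 ≥ 22 [met]
  Stage II.2 is satisfied; the onus moves to the carrier.
Stage II.3 — burden on carrier; standard: a more-likely-than-not showing (weight is at least 50).
    (h): 90 − 45 = 45 < 50 [not met]
  The carrier does not carry Stage II.3.
The analysis ends at Stage II.3; the claimant prevails on this issue.
Per-issue: Issue I → carrier; Issue II → claimant. The claimant must prevail on every issue; overall, the carrier prevails.

carrier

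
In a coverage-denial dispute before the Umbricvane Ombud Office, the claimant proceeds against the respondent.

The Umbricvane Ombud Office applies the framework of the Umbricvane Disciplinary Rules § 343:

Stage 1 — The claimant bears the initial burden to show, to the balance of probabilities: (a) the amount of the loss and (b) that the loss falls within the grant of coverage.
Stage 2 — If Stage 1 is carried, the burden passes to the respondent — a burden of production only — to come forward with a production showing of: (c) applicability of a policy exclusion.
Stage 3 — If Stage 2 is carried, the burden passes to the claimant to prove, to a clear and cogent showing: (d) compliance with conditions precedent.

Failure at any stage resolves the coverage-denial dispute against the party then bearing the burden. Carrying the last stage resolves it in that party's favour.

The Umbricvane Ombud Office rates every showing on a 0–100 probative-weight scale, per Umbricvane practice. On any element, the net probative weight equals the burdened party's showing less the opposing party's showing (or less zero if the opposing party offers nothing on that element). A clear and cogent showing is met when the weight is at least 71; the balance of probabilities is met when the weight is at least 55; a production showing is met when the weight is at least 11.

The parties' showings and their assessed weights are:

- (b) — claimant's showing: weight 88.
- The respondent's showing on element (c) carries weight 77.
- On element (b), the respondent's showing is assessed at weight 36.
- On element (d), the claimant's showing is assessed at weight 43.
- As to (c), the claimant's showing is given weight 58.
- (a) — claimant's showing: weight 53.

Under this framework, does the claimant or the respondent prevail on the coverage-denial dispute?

respondent

Stage 1 (claimant, the balance of probabilities, weight is at least 55): (a) 53 < 55 — fails; (b) net 88−36=52 < 55 — fails.
  The claimant does not carry Stage 1.
The analysis ends at Stage 1; the respondent prevails.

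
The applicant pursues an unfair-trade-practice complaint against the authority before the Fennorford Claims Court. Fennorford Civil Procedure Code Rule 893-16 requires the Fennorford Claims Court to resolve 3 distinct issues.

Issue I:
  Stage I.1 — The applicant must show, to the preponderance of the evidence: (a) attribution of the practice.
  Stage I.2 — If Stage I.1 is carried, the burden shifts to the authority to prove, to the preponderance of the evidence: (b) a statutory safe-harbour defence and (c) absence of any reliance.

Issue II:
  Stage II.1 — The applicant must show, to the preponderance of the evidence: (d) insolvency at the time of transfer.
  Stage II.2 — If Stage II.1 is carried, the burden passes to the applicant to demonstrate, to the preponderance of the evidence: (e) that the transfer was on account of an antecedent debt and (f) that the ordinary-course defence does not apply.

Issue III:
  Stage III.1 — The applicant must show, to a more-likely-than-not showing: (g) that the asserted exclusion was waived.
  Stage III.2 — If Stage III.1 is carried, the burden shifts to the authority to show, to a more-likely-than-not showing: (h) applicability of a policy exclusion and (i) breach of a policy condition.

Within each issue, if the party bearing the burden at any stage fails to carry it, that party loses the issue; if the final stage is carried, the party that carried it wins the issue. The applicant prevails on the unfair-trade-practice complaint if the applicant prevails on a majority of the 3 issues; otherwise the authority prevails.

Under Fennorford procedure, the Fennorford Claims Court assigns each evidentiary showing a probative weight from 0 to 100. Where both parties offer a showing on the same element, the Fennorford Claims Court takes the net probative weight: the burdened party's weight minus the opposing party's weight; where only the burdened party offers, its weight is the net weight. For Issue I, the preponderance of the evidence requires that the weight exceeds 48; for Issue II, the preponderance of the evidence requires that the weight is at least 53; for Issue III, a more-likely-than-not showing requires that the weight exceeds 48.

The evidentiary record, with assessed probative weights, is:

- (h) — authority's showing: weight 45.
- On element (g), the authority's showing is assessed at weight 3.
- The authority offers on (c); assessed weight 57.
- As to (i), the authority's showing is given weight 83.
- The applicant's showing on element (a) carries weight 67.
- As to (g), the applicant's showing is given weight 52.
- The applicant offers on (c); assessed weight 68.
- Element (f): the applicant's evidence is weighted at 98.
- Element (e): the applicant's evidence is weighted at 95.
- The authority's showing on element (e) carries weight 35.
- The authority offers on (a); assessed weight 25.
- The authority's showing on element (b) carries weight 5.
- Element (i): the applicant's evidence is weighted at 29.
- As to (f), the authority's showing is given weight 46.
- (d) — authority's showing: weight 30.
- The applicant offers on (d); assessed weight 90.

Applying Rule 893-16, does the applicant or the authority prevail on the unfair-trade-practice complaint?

authority

— Issue I —
At Stage I.1 the applicant must meet the preponderance of the evidence (weight exceeds 48): on (a) the weight is 67 less the opposing 25 gives net 42, which does not exceed 48, so (a) does not meet the standard.
  Stage I.1 not carried; the applicant fails its burden.
So the authority prevails on this issue.
— Issue II —
At Stage II.1 the applicant must meet the preponderance of the evidence (weight is at least 53): on (d) the weight is 90 less the opposing 30 gives net 60, ≥ 53, so (d) meets the standard.
  Stage II.1 is satisfied; the applicant continues to bear the burden.
At Stage II.2 the applicant must meet the preponderance of the evidence (weight is at least 53): on (e) the weight is 95 less the opposing 35 gives net 60, ≥ 53, so (e) meets the standard; on (f) the weight is 98 less the opposing 46 gives net 52, which does not reach 53, so (f) does not meet the standard.
  Stage II.2 not carried; the applicant fails its burden.
The authority prevails on this issue.
— Issue III —
Stage III.1 — burden on applicant; standard: a more-likely-than-not showing (weight exceeds 48).
    (g): 52 − 3 = 49 > 48 [met]
  Stage III.1 is satisfied; the onus moves to the authority.
Stage III.2 — burden on authority; standard: a more-likely-than-not showing (weight exceeds 48).
    (h): 45 ≤ 48 [not met]
    (i): 83 − 29 = 54 > 48 [met]
  Not every element is met, so the authority fails to carry Stage III.2.
So the applicant prevails on this issue.
Per-issue: Issue I → authority; Issue II → authority; Issue III → applicant. The applicant must prevail on a majority of issues; overall, the authority prevails.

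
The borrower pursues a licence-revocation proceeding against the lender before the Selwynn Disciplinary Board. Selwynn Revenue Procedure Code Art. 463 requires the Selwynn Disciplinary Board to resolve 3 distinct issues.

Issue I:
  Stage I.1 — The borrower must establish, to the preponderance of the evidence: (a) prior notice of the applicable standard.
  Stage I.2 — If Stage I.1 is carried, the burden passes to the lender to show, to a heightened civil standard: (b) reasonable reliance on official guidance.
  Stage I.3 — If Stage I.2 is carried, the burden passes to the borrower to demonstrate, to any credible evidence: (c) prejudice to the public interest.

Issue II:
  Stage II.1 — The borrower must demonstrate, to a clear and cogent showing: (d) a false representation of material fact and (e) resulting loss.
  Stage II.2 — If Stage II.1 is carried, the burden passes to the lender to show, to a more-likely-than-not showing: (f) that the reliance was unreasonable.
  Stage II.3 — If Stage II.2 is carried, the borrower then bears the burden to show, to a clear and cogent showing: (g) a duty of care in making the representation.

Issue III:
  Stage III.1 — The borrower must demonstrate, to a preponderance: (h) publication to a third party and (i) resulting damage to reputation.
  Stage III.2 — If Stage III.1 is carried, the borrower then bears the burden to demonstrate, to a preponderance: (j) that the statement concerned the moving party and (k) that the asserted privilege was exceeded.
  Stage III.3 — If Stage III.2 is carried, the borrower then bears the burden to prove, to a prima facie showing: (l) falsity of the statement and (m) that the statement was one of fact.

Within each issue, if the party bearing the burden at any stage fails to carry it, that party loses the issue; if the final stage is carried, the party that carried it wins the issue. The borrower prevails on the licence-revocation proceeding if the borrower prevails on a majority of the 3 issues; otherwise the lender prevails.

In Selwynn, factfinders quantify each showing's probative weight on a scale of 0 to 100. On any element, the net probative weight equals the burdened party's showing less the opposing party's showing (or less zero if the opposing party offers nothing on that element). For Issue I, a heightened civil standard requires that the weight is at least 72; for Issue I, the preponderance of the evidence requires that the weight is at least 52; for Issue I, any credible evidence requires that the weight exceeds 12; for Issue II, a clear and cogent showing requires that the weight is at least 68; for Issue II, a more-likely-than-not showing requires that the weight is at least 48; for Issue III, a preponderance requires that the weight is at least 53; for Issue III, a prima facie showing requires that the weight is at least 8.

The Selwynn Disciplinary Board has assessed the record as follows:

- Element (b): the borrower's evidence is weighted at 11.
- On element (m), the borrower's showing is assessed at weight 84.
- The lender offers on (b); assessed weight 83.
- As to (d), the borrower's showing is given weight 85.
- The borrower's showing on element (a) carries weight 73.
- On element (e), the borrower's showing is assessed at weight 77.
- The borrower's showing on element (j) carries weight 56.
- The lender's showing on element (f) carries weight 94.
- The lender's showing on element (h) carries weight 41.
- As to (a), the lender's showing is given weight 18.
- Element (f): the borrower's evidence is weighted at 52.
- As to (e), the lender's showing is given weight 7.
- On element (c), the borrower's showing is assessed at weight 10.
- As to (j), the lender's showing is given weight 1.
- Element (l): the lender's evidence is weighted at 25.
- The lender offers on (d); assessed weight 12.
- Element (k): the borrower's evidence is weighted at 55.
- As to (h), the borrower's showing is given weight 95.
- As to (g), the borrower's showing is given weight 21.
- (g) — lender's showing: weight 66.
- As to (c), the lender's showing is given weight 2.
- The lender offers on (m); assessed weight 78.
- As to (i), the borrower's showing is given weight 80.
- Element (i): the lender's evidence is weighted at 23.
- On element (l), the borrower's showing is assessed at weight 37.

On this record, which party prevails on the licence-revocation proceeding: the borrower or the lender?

— Issue I —
Stage I.1 (borrower, the preponderance of the evidence, weight is at least 52): (a) net 73−18=55 ≥ 52 — meets.
  All elements met. The burden passes to the lender.
Stage I.2 (lender, a heightened civil standard, weight is at least 72): (b) net 83−11=72 ≥ 72 — meets.
  All elements met. The burden passes to the borrower.
Stage I.3 (borrower, any credible evidence, weight exceeds 12): (c) net 10−2=8 ≤ 12 — fails.
  Not every element is met, so the borrower fails to carry Stage I.3.
The analysis ends at Stage I.3; the lender prevails on this issue.
— Issue II —
Stage II.1 — burden on borrower; standard: a clear and cogent showing (weight is at least 68).
    (d): 85 − 12 = 73 ≥ 68 [met]
    (e): 77 − 7 = 70 ≥ 68 [met]
  The borrower carries Stage II.1; the lender now bears the burden.
Stage II.2 — burden on lender; standard: a more-likely-than-not showing (weight is at least 48).
    (f): 94 − 52 = 42 < 48 [not met]
  The lender does not carry Stage II.2.
So the borrower prevails on this issue.
— Issue III —
Stage III.1 (borrower, a preponderance, weight is at least 53): (h) net 95−41=54 ≥ 53 — meets; (i) net 80−23=57 ≥ 53 — meets.
  Stage III.1 carried; the burden remains with the borrower.
Stage III.2 (borrower, a preponderance, weight is at least 53): (j) net 56−1=55 ≥ 53 — meets; (k) 55 ≥ 53 — meets.
  Stage III.2 carried; the burden remains with the borrower.
Stage III.3 (borrower, a prima facie showing, weight is at least 8): (l) net 37−25=12 ≥ 8 — meets; (m) net 84−78=6 < 8 — fails.
  The borrower does not carry Stage III.3.
The analysis ends at Stage III.3; the lender prevails on this issue.
Per-issue: Issue I → lender; Issue II → borrower; Issue III → lender. The borrower must prevail on a majority of issues; overall, the lender prevails.

lender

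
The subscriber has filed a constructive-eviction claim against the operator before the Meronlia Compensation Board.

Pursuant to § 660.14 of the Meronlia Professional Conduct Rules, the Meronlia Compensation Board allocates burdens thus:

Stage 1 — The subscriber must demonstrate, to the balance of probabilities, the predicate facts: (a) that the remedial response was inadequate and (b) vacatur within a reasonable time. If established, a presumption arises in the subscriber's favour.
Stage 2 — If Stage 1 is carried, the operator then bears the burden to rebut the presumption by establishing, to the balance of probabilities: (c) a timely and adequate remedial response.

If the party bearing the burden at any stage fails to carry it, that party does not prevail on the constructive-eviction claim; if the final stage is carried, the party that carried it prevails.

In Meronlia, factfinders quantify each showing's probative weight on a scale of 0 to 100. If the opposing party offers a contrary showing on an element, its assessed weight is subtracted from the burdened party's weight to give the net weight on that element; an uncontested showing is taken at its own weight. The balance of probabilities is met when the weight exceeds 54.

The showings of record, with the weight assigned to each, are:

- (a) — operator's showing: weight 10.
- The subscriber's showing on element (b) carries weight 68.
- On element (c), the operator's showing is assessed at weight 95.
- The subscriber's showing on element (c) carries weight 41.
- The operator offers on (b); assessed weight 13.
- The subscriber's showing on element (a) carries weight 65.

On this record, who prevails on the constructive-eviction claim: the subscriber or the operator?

subscriber

Stage 1 (subscriber, the balance of probabilities, weight exceeds 54): (a) net 65−10=55 > 54 — meets; (b) net 68−13=55 > 54 — meets.
  Stage 1 carried; the burden shifts to the operator.
Stage 2 (operator, the balance of probabilities, weight exceeds 54): (c) net 95−41=54 ≤ 54 — fails.
  The operator does not carry Stage 2.
The analysis ends at Stage 2; the subscriber prevails.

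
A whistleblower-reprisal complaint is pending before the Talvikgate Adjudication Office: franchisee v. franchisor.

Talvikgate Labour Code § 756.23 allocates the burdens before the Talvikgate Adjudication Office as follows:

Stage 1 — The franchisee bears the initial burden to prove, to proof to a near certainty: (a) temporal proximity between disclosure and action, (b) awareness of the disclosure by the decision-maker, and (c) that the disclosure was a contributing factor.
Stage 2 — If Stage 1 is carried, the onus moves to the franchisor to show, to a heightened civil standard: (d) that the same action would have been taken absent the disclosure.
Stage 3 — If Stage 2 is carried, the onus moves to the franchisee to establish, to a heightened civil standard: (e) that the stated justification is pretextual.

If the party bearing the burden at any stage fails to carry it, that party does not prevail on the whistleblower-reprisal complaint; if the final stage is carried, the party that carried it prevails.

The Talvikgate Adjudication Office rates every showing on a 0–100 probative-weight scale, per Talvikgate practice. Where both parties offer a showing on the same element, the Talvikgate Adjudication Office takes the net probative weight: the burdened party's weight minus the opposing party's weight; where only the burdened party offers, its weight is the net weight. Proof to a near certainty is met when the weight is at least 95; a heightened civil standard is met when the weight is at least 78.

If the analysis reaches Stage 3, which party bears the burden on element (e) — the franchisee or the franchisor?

franchisee

Stage 3's rule assigns the burden to the franchisee (to a heightened civil standard).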